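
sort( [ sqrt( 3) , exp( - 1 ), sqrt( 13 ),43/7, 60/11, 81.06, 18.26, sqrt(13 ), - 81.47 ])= [ - 81.47, exp( - 1), sqrt(3),  sqrt(13), sqrt(13 ),60/11, 43/7 , 18.26, 81.06 ]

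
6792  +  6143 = 12935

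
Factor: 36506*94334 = 2^2*101^1*467^1*18253^1 = 3443757004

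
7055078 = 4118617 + 2936461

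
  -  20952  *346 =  - 7249392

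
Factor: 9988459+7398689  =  17387148= 2^2*3^1 * 1448929^1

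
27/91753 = 27/91753 = 0.00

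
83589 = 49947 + 33642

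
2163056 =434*4984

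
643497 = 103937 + 539560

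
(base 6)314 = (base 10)118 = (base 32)3M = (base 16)76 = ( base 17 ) 6G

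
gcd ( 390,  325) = 65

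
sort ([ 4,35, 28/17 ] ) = [28/17 , 4 , 35]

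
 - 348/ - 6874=174/3437 = 0.05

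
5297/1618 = 5297/1618 = 3.27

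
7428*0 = 0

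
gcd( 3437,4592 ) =7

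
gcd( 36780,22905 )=15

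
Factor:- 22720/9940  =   - 2^4 * 7^( - 1)=-  16/7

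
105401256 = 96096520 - - 9304736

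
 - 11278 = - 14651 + 3373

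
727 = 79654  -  78927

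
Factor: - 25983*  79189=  - 2057567787 = - 3^2*11^1*23^1*313^1 * 2887^1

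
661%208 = 37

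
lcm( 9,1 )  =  9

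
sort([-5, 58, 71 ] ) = [-5, 58,71] 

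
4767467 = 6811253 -2043786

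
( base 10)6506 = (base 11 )4985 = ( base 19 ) I08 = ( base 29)7la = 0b1100101101010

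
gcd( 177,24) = 3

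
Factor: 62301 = 3^1*19^1* 1093^1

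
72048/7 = 72048/7=10292.57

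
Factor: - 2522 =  - 2^1*13^1 * 97^1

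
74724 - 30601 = 44123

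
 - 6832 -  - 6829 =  - 3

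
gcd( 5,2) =1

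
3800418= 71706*53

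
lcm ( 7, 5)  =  35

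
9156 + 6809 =15965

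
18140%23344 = 18140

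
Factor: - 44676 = - 2^2* 3^2*17^1*73^1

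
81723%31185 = 19353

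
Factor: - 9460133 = - 1543^1*6131^1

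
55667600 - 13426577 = 42241023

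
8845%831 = 535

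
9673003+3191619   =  12864622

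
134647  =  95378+39269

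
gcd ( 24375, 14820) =195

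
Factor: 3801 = 3^1*7^1*181^1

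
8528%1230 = 1148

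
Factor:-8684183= -1759^1*4937^1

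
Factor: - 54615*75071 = - 4100002665 = -3^1* 5^1*11^1*41^1*331^1*1831^1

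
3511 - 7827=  - 4316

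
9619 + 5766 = 15385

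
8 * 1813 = 14504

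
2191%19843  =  2191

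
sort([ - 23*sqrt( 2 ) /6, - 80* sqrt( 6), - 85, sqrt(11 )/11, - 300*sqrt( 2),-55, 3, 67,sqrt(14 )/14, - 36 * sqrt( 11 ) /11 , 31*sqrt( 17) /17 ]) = [ - 300*sqrt( 2), - 80*sqrt(6 ),- 85 , - 55, - 36 * sqrt( 11 )/11, - 23*sqrt( 2 )/6, sqrt(14 )/14,sqrt( 11 )/11,3, 31*sqrt (17 ) /17, 67] 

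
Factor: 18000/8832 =2^( - 3)*3^1 * 5^3*23^(-1)  =  375/184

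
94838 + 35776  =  130614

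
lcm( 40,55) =440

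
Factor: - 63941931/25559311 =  - 3^2*149^( - 1 )*171539^ ( - 1 )*7104659^1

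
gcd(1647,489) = 3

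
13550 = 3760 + 9790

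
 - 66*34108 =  - 2251128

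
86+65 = 151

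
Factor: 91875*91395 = 3^4*5^5*7^2 *677^1= 8396915625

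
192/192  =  1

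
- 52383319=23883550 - 76266869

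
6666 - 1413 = 5253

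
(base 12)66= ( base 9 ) 86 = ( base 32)2E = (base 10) 78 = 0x4E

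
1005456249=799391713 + 206064536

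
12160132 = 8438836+3721296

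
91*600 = 54600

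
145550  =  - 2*( - 72775 ) 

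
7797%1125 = 1047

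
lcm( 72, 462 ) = 5544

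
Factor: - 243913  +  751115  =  2^1  *253601^1 =507202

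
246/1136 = 123/568 = 0.22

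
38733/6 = 12911/2= 6455.50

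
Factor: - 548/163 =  - 2^2*137^1*163^( - 1)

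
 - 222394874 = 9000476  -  231395350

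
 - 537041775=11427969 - 548469744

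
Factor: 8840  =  2^3 * 5^1 *13^1 * 17^1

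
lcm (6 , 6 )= 6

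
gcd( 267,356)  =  89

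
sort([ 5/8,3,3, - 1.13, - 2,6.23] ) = [-2, - 1.13,5/8, 3,  3,6.23]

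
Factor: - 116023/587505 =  - 157/795  =  - 3^( - 1 )*5^(  -  1)*53^(-1)*157^1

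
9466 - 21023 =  - 11557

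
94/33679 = 94/33679 = 0.00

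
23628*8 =189024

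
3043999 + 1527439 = 4571438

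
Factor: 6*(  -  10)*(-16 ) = 2^6*3^1*5^1 = 960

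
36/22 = 1 + 7/11 = 1.64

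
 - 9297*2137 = - 19867689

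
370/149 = 370/149 = 2.48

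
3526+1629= 5155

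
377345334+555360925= 932706259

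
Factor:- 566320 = - 2^4*5^1 * 7079^1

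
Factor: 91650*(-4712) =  -431854800=- 2^4*3^1*5^2*13^1 * 19^1*31^1*47^1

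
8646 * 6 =51876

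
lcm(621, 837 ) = 19251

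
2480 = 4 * 620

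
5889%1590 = 1119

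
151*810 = 122310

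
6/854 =3/427=0.01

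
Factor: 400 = 2^4*5^2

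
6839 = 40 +6799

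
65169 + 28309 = 93478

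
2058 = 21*98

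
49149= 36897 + 12252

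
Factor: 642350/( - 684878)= -725/773=-5^2*29^1*773^( - 1)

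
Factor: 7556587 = 41^1 * 79^1*2333^1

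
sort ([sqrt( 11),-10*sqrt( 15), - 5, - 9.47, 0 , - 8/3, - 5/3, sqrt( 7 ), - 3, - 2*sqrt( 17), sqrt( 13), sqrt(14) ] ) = [ - 10*sqrt(15)  ,- 9.47,  -  2*sqrt ( 17),-5,-3,-8/3,-5/3,  0,sqrt(7),sqrt ( 11), sqrt( 13), sqrt( 14)]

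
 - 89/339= - 1 + 250/339=-0.26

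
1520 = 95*16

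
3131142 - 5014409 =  - 1883267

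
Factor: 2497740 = 2^2*3^1*5^1*7^1*19^1*313^1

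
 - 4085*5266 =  - 21511610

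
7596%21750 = 7596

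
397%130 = 7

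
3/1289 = 3/1289 = 0.00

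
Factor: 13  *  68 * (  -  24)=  - 21216=-2^5*3^1*13^1*17^1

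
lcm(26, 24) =312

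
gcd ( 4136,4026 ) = 22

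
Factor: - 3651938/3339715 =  - 2^1*5^( - 1 )*23^(-1 )*113^(  -  1) * 257^( - 1 )*1825969^1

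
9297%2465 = 1902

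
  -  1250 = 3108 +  - 4358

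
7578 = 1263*6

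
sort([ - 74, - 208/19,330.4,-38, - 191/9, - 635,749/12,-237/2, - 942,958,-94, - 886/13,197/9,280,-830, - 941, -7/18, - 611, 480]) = [-942,-941, - 830,- 635, - 611, - 237/2, - 94 , - 74, - 886/13, - 38,-191/9, - 208/19, - 7/18,197/9,749/12,280,330.4,480,958]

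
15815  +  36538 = 52353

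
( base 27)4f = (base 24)53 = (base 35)3I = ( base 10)123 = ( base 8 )173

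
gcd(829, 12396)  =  1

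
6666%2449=1768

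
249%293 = 249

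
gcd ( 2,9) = 1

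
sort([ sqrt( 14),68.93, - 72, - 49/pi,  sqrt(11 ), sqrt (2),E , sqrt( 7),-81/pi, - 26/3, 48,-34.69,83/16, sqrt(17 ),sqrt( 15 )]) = [ - 72, - 34.69, - 81/pi,- 49/pi, - 26/3, sqrt(2 ),sqrt( 7),E  ,  sqrt(11) , sqrt (14),sqrt(15),sqrt(17) , 83/16,48,68.93]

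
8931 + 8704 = 17635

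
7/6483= 7/6483 = 0.00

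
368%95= 83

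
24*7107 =170568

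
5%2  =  1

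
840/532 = 1 + 11/19 = 1.58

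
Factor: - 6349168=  - 2^4*7^1*83^1 * 683^1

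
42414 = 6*7069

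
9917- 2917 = 7000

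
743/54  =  743/54 = 13.76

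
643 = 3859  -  3216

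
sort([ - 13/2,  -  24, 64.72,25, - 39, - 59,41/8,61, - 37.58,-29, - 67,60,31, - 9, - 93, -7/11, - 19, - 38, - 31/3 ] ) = [ - 93 , - 67,  -  59, - 39,-38, - 37.58, - 29, - 24, - 19, - 31/3,-9, - 13/2, - 7/11,41/8,25, 31, 60,61,64.72]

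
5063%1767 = 1529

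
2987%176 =171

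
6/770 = 3/385=0.01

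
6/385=6/385 = 0.02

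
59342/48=29671/24 = 1236.29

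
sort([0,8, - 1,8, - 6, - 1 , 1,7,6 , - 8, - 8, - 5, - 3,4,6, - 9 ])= [ - 9 ,-8 ,-8  , -6, - 5, - 3, - 1, - 1,0,1,4,6, 6, 7,8, 8]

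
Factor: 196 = 2^2 * 7^2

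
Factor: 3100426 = 2^1*7^2 * 17^1*1861^1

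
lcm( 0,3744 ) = 0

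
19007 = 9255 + 9752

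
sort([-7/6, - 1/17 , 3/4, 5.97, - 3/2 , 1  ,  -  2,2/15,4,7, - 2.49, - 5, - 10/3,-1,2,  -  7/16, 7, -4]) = [-5,- 4,  -  10/3,-2.49,- 2,-3/2, - 7/6,-1, - 7/16, - 1/17,  2/15,3/4, 1, 2, 4, 5.97,7,7 ]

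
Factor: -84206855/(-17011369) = 5^1*16841371^1*17011369^( - 1)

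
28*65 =1820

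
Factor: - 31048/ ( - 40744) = 3881/5093 =11^(-1)*463^ ( - 1 )*3881^1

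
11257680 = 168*67010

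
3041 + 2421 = 5462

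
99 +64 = 163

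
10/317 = 10/317=0.03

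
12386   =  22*563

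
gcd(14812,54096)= 644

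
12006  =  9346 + 2660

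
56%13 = 4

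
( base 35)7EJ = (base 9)13413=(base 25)ED9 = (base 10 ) 9084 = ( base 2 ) 10001101111100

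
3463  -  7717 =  - 4254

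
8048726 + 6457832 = 14506558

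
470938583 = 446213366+24725217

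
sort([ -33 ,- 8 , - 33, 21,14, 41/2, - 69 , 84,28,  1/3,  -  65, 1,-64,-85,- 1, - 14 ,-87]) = [ - 87, - 85, - 69,-65, - 64 , - 33, - 33 , - 14,  -  8, -1, 1/3,  1, 14,41/2,21,  28  ,  84]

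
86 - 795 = -709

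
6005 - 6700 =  - 695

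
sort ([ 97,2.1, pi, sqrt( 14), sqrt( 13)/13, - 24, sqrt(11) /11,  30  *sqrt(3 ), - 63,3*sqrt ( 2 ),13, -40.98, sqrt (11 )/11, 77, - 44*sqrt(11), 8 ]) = [ - 44*sqrt( 11 ), - 63, - 40.98,- 24, sqrt ( 13)/13,  sqrt (11) /11,sqrt (11)/11, 2.1, pi, sqrt( 14) , 3*sqrt( 2),8, 13, 30*sqrt( 3),77, 97]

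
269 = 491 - 222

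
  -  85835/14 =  - 6132+ 13/14 = - 6131.07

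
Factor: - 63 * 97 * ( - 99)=3^4 * 7^1*  11^1 * 97^1 = 604989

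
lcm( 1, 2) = 2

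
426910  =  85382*5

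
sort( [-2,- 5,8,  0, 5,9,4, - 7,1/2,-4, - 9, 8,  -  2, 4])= [ -9,-7, - 5, - 4,- 2,-2,0, 1/2,4,  4, 5, 8,8,9]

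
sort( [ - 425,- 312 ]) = [  -  425, - 312 ] 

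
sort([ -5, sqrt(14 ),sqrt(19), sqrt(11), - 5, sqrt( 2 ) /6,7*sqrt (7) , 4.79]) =[-5,-5 , sqrt( 2) /6,sqrt( 11) , sqrt(14),  sqrt( 19), 4.79,7*sqrt( 7)]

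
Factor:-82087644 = - 2^2 * 3^1*23^1*59^1*71^2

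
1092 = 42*26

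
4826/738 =2413/369 = 6.54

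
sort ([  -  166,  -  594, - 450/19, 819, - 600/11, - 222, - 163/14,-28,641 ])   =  [-594, -222,-166,  -  600/11, - 28, - 450/19, - 163/14,641, 819] 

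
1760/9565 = 352/1913 = 0.18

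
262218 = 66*3973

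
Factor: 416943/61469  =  3^2*46327^1*61469^(  -  1) 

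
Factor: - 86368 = -2^5 * 2699^1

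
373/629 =373/629 = 0.59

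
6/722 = 3/361 = 0.01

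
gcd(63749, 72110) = 1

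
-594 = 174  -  768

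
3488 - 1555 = 1933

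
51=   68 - 17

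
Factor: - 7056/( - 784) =3^2 = 9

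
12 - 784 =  - 772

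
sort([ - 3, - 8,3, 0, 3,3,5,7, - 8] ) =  [ - 8, - 8,-3,0,3,  3, 3,5,7] 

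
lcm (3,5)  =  15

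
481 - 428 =53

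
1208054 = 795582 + 412472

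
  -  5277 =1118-6395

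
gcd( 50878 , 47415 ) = 1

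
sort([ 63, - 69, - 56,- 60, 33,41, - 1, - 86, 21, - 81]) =[ - 86, - 81, -69, - 60, - 56, -1, 21, 33 , 41,63 ] 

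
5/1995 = 1/399 = 0.00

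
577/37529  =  577/37529 =0.02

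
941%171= 86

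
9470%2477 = 2039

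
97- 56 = 41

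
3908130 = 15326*255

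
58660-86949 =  -28289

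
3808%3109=699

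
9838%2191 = 1074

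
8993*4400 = 39569200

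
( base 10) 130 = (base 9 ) 154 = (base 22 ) 5k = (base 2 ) 10000010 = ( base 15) 8A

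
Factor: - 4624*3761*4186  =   -72798156704  =  - 2^5*7^1*13^1*17^2*23^1*3761^1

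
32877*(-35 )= - 1150695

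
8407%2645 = 472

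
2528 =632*4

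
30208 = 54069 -23861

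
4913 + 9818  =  14731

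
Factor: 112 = 2^4*7^1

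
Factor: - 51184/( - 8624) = 457/77 = 7^( - 1)*11^( - 1)*457^1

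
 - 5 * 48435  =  -242175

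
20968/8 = 2621=2621.00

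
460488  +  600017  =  1060505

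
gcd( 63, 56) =7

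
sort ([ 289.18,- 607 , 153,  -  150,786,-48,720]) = [- 607,  -  150,- 48,153, 289.18,720, 786]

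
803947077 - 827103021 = - 23155944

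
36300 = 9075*4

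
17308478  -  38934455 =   -  21625977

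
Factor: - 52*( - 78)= 4056 = 2^3*3^1*13^2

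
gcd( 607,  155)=1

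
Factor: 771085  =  5^1*7^1 * 22031^1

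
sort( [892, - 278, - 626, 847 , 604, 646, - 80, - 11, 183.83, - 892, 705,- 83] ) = [ - 892, - 626, - 278, - 83, - 80, - 11,183.83,604, 646,705, 847, 892]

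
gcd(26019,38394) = 9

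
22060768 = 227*97184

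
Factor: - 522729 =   -  3^2*241^2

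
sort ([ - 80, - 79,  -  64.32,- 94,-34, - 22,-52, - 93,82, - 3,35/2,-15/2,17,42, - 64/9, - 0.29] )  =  [ - 94, - 93 , - 80,-79, - 64.32,  -  52,- 34, - 22,  -  15/2, - 64/9,-3,-0.29,17,35/2 , 42, 82]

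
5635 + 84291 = 89926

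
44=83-39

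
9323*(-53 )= - 494119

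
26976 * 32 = 863232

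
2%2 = 0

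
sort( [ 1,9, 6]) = [1, 6,9 ] 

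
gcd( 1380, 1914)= 6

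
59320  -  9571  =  49749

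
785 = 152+633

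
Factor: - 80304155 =- 5^1 * 23^1*698297^1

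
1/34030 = 1/34030= 0.00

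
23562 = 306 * 77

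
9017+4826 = 13843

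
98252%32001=2249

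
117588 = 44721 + 72867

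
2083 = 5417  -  3334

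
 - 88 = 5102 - 5190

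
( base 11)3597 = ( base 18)E96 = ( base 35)3TE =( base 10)4704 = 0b1001001100000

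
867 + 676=1543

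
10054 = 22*457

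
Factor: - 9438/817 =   -  2^1 * 3^1*11^2*13^1 *19^ ( - 1)*43^( - 1)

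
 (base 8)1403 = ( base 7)2151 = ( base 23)1AC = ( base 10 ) 771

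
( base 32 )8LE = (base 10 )8878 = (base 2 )10001010101110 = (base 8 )21256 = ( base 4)2022232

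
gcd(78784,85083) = 1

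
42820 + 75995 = 118815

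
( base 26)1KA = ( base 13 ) 71A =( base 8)2266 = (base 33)13I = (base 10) 1206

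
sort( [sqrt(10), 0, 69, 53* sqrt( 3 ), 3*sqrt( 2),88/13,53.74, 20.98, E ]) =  [0, E, sqrt(10) , 3*sqrt(2), 88/13,20.98, 53.74, 69,53*sqrt(3 ) ]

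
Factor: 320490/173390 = 32049/17339 = 3^3*7^( - 1 )*1187^1*2477^( - 1 ) 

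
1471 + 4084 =5555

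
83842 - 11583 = 72259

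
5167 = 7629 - 2462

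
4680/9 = 520 = 520.00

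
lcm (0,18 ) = 0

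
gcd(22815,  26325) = 1755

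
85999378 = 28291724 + 57707654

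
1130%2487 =1130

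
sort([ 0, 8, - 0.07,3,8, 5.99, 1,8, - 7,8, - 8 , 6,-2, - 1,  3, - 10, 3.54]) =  [ - 10,-8,  -  7,  -  2, - 1, - 0.07,0,1, 3,3,3.54, 5.99,6,  8, 8, 8,8 ] 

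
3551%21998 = 3551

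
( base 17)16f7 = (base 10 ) 6909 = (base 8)15375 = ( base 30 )7K9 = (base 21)fe0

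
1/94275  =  1/94275 = 0.00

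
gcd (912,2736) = 912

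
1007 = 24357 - 23350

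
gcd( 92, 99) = 1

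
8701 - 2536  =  6165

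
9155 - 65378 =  - 56223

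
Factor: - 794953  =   - 794953^1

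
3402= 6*567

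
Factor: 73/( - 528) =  - 2^(-4)*3^( - 1 )*11^( - 1 )*73^1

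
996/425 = 996/425 =2.34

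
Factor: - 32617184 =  - 2^5*139^1 * 7333^1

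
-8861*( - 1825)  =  16171325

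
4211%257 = 99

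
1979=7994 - 6015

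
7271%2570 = 2131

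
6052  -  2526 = 3526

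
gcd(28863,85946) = 1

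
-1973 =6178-8151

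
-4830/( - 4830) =1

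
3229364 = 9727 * 332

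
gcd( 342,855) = 171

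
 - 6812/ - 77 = 6812/77 = 88.47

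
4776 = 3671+1105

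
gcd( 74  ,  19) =1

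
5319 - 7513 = -2194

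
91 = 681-590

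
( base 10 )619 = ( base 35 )HO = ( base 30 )KJ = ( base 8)1153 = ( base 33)ip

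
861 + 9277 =10138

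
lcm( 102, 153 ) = 306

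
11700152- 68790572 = -57090420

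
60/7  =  8 + 4/7 = 8.57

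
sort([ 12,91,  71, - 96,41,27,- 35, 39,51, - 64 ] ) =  [ - 96, - 64,-35,12,27,  39 , 41,51,71, 91 ] 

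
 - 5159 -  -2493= -2666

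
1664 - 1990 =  - 326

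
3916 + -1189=2727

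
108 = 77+31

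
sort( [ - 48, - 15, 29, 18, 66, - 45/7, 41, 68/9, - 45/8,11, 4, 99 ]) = [ - 48, - 15, - 45/7, - 45/8, 4, 68/9,11,  18, 29, 41, 66,99] 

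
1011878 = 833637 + 178241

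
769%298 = 173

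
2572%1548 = 1024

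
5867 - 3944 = 1923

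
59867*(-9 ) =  - 538803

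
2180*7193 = 15680740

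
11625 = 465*25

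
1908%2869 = 1908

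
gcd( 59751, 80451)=9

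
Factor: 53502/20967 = 2^1*29^(  -  1)*37^1 = 74/29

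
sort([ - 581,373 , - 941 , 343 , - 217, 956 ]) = [-941 , -581, - 217,343, 373 , 956]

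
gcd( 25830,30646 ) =14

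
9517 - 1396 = 8121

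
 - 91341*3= - 274023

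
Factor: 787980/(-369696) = -65665/30808 = -2^(  -  3 ) * 5^1*23^1*571^1 *3851^( - 1) 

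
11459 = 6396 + 5063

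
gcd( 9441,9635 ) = 1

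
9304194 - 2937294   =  6366900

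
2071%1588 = 483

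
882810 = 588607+294203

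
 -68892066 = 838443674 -907335740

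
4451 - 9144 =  - 4693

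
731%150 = 131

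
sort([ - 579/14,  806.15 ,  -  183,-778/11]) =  [ - 183, - 778/11, - 579/14, 806.15]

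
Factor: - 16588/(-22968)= 13/18 = 2^ (- 1) * 3^( - 2)*13^1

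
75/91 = 75/91 = 0.82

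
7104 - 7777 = -673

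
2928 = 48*61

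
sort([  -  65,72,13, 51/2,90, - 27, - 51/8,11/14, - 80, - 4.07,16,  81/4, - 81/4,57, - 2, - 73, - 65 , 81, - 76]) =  [ - 80, - 76,- 73  , - 65,-65, - 27, - 81/4,  -  51/8, - 4.07, - 2, 11/14,13, 16,81/4,  51/2,57, 72,81,90]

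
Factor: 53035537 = 367^1*144511^1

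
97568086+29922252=127490338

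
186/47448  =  31/7908 =0.00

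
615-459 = 156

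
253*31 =7843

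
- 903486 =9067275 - 9970761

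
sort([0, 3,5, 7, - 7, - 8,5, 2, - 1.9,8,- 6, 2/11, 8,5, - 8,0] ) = [ - 8, - 8 , - 7, - 6, - 1.9,0, 0, 2/11,2, 3,5, 5,5, 7, 8, 8 ]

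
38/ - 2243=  - 38/2243 = - 0.02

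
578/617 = 578/617  =  0.94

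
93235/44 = 93235/44 = 2118.98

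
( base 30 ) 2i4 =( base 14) BD6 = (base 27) 35M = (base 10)2344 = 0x928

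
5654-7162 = -1508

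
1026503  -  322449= 704054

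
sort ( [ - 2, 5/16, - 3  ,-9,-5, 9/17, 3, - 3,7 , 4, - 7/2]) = [ - 9, - 5, - 7/2, - 3, - 3, - 2, 5/16, 9/17, 3, 4, 7 ] 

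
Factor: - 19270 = -2^1*5^1*41^1* 47^1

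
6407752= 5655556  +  752196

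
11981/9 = 1331 + 2/9 = 1331.22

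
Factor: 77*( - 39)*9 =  - 3^3*7^1*11^1*13^1 =- 27027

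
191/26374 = 191/26374  =  0.01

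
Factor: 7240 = 2^3*5^1*181^1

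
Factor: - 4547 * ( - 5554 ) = 25254038=2^1 *2777^1 * 4547^1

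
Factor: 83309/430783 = 227^1*367^1*430783^ (-1 ) 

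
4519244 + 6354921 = 10874165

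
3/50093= 3/50093 = 0.00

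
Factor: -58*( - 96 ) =2^6*3^1 * 29^1 = 5568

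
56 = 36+20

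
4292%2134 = 24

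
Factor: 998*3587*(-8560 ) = -2^5*5^1*17^1*107^1*211^1*  499^1  =  -30643310560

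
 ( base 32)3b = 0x6B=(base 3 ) 10222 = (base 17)65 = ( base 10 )107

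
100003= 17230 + 82773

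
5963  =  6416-453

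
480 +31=511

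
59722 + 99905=159627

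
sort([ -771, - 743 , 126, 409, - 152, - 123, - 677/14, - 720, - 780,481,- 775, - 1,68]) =[ - 780, - 775, - 771, - 743,  -  720, - 152 , - 123,-677/14, - 1, 68,  126,409,481]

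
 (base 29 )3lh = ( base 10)3149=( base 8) 6115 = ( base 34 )2OL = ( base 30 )3ET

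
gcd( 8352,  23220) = 36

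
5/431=5/431 =0.01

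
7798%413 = 364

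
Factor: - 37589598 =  - 2^1*3^2*  73^1*28607^1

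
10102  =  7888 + 2214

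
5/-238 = -5/238 = -0.02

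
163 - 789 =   -  626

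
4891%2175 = 541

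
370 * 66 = 24420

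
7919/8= 989 + 7/8 = 989.88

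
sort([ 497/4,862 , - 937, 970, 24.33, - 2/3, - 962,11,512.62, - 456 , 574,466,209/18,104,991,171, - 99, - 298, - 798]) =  [ - 962 ,-937, - 798,  -  456, - 298, - 99, - 2/3 , 11,209/18, 24.33, 104,497/4,171,466,512.62, 574,862 , 970,991 ] 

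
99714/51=33238/17 = 1955.18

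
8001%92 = 89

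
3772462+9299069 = 13071531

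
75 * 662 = 49650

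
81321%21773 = 16002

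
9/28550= 9/28550 = 0.00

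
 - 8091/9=-899= - 899.00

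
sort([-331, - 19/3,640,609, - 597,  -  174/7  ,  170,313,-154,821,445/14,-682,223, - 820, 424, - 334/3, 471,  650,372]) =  [ - 820 , - 682,-597, - 331,-154, - 334/3,-174/7, - 19/3, 445/14,170,223,313,  372,424,  471,609, 640,650 , 821]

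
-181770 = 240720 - 422490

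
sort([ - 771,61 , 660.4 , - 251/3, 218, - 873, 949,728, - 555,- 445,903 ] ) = [ - 873, - 771, - 555 ,- 445,-251/3,61,218,660.4 , 728, 903, 949]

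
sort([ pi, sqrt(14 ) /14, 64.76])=[sqrt(14)/14,pi, 64.76 ]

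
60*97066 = 5823960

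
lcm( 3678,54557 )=327342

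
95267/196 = 95267/196 = 486.06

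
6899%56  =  11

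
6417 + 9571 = 15988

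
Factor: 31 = 31^1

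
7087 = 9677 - 2590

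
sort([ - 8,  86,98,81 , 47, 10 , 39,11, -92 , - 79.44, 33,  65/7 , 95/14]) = [ - 92, - 79.44, - 8, 95/14 , 65/7,10,11,33, 39, 47,81 , 86, 98 ]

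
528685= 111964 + 416721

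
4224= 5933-1709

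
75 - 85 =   -  10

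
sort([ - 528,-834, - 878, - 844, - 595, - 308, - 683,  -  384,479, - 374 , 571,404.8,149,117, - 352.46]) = [ - 878, - 844, - 834, - 683,-595, - 528 , - 384,  -  374, - 352.46, -308,  117  ,  149,  404.8,479 , 571] 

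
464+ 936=1400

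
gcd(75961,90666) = 1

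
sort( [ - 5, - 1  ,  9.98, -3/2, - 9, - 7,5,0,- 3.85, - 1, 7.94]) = [ -9, - 7, - 5, - 3.85, - 3/2,-1, - 1,0,5, 7.94, 9.98 ] 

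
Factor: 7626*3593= 27400218= 2^1 *3^1*31^1*41^1*  3593^1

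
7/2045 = 7/2045 = 0.00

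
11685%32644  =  11685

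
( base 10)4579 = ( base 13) 2113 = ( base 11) 3493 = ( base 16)11E3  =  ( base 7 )16231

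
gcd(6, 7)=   1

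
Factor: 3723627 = 3^1 * 31^1*40039^1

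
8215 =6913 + 1302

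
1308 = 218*6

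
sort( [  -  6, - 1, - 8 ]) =[-8, - 6, - 1 ]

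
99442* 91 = 9049222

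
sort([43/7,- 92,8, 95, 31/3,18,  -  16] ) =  [-92, - 16,43/7,8,31/3,18,95] 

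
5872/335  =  17 + 177/335 = 17.53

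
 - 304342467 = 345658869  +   - 650001336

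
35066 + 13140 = 48206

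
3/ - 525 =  -1/175=- 0.01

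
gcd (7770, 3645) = 15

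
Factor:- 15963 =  -3^1*17^1*313^1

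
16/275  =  16/275 =0.06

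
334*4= 1336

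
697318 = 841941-144623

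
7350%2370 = 240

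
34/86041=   34/86041 =0.00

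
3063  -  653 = 2410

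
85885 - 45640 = 40245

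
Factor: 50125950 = 2^1*3^2*5^2*7^1*15913^1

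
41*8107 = 332387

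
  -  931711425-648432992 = -1580144417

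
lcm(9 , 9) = 9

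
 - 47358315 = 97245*(-487)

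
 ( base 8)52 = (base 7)60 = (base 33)19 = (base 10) 42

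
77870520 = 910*85572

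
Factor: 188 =2^2*47^1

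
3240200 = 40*81005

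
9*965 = 8685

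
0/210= 0  =  0.00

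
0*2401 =0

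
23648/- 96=-739/3=-246.33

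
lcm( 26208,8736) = 26208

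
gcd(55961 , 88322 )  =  1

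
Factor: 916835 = 5^1 *29^1*6323^1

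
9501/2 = 4750+1/2=4750.50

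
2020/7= 288 + 4/7  =  288.57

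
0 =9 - 9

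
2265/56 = 2265/56 = 40.45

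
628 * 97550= 61261400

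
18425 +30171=48596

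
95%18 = 5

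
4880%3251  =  1629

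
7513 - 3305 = 4208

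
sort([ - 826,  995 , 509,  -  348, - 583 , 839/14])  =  [-826, - 583, - 348,839/14,509,  995 ]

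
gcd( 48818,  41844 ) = 6974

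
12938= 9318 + 3620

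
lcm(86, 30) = 1290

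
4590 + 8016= 12606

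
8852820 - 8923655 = - 70835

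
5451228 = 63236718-57785490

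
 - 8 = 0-8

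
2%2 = 0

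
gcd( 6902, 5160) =2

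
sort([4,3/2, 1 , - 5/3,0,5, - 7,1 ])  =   [-7, - 5/3, 0, 1 , 1, 3/2, 4, 5]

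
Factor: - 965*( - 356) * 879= 2^2 * 3^1*5^1*89^1*193^1* 293^1 = 301971660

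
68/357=4/21  =  0.19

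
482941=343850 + 139091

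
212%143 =69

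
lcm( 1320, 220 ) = 1320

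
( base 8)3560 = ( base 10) 1904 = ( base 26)2l6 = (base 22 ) 3KC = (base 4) 131300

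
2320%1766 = 554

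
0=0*7280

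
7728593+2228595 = 9957188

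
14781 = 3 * 4927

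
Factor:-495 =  - 3^2*5^1 * 11^1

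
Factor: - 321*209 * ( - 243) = 3^6*11^1 * 19^1*107^1 =16302627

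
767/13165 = 767/13165 = 0.06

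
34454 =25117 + 9337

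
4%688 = 4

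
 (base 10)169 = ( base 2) 10101001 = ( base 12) 121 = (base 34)4X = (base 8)251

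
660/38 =17 + 7/19 = 17.37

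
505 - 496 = 9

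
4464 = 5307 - 843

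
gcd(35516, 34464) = 4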